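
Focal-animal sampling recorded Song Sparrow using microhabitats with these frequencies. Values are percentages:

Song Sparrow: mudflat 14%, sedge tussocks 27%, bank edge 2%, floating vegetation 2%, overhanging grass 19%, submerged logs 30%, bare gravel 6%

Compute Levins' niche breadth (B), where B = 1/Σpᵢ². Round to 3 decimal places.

Convert percentages to proportions (divide by 100).
Σpᵢ² = 0.14² + 0.27² + 0.02² + 0.02² + 0.19² + 0.30² + 0.06² = 0.0196 + 0.0729 + 0.0004 + 0.0004 + 0.0361 + 0.0900 + 0.0036 = 0.2230
B = 1 / 0.2230 = 4.48430

4.484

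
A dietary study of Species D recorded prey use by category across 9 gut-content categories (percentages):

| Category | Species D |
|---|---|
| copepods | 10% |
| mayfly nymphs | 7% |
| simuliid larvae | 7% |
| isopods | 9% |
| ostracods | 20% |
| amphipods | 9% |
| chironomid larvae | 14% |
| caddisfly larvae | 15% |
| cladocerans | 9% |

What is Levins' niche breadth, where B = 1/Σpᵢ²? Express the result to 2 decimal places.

7.92

Convert percentages to proportions (divide by 100).
Σpᵢ² = 0.10² + 0.07² + 0.07² + 0.09² + 0.20² + 0.09² + 0.14² + 0.15² + 0.09² = 0.0100 + 0.0049 + 0.0049 + 0.0081 + 0.0400 + 0.0081 + 0.0196 + 0.0225 + 0.0081 = 0.1262
B = 1 / 0.1262 = 7.9239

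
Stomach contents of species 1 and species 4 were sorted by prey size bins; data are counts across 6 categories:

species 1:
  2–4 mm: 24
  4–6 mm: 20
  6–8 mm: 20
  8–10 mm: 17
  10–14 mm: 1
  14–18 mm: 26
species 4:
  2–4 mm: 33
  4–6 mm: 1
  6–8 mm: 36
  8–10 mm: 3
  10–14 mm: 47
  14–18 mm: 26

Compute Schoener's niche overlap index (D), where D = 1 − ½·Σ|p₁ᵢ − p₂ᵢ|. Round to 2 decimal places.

Proportions for species 1 (n=108): 24/108=0.2222, 20/108=0.1852, 20/108=0.1852, 17/108=0.1574, 1/108=0.0093, 26/108=0.2407
Proportions for species 4 (n=146): 33/146=0.2260, 1/146=0.0068, 36/146=0.2466, 3/146=0.0205, 47/146=0.3219, 26/146=0.1781
Σ|p₁ᵢ − p₂ᵢ| = 0.0038 + 0.1784 + 0.0614 + 0.1369 + 0.3126 + 0.0626 = 0.7557
D = 1 − ½ × 0.7557 = 1 − 0.37785 = 0.62215

0.62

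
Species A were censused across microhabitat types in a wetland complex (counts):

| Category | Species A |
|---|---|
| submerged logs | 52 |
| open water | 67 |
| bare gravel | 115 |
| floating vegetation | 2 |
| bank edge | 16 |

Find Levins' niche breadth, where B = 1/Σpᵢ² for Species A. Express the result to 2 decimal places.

3.07

Proportions for Species A (n=252): 52/252=0.2063, 67/252=0.2659, 115/252=0.4563, 2/252=0.0079, 16/252=0.0635
Σpᵢ² = 0.2063² + 0.2659² + 0.4563² + 0.0079² + 0.0635² = 0.042560 + 0.070703 + 0.208210 + 0.000062 + 0.004032 = 0.325567
B = 1 / 0.325567 = 3.0716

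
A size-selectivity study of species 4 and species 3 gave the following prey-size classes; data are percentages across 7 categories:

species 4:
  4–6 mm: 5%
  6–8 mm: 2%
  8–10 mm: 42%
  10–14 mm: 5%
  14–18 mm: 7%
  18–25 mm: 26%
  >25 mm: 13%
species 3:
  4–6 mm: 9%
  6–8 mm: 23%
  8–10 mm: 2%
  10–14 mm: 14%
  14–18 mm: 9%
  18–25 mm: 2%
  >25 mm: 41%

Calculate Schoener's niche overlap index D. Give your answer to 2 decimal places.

0.36

Convert percentages to proportions (divide by 100).
Σ|p₁ᵢ − p₂ᵢ| = 0.04 + 0.21 + 0.40 + 0.09 + 0.02 + 0.24 + 0.28 = 1.28
D = 1 − ½ × 1.28 = 1 − 0.640 = 0.3600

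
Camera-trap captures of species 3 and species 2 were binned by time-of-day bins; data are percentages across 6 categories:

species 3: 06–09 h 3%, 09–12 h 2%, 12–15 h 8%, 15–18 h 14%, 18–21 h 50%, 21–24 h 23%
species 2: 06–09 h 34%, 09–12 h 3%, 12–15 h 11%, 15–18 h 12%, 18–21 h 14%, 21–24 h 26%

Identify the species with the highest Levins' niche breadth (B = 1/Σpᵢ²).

Convert percentages to proportions (divide by 100).
Σp_3ᵢ² = 0.03² + 0.02² + 0.08² + 0.14² + 0.50² + 0.23² = 0.0009 + 0.0004 + 0.0064 + 0.0196 + 0.2500 + 0.0529 = 0.3302
B_3 = 1 / 0.3302 = 3.0285
Σp_2ᵢ² = 0.34² + 0.03² + 0.11² + 0.12² + 0.14² + 0.26² = 0.1156 + 0.0009 + 0.0121 + 0.0144 + 0.0196 + 0.0676 = 0.2302
B_2 = 1 / 0.2302 = 4.3440
Highest B → broadest niche (most generalist): species 2 (B = 4.34).

species 2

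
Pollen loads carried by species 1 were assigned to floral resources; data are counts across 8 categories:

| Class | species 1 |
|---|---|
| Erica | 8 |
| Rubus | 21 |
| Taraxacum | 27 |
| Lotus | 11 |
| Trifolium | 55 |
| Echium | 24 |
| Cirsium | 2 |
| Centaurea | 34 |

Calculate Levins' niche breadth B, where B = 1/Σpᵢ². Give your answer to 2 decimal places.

5.42

Proportions for species 1 (n=182): 8/182=0.0440, 21/182=0.1154, 27/182=0.1484, 11/182=0.0604, 55/182=0.3022, 24/182=0.1319, 2/182=0.0110, 34/182=0.1868
Σpᵢ² = 0.0440² + 0.1154² + 0.1484² + 0.0604² + 0.3022² + 0.1319² + 0.0110² + 0.1868² = 0.001936 + 0.013317 + 0.022023 + 0.003648 + 0.091325 + 0.017398 + 0.000121 + 0.034894 = 0.184662
B = 1 / 0.184662 = 5.4153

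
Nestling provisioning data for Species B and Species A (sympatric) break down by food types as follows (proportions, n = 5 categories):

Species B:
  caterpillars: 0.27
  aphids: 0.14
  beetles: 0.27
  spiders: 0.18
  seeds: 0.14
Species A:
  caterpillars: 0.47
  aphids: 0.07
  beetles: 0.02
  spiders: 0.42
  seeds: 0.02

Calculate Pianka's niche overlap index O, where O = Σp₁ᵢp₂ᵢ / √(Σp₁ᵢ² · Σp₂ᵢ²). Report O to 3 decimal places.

0.745

Σ p₁ᵢp₂ᵢ = 0.1269 + 0.0098 + 0.0054 + 0.0756 + 0.0028 = 0.2205
Σp_1ᵢ² = 0.27² + 0.14² + 0.27² + 0.18² + 0.14² = 0.0729 + 0.0196 + 0.0729 + 0.0324 + 0.0196 = 0.2174
Σp_2ᵢ² = 0.47² + 0.07² + 0.02² + 0.42² + 0.02² = 0.2209 + 0.0049 + 0.0004 + 0.1764 + 0.0004 = 0.4030
O = 0.2205 / √(0.2174 × 0.4030) = 0.2205 / 0.295994 = 0.74495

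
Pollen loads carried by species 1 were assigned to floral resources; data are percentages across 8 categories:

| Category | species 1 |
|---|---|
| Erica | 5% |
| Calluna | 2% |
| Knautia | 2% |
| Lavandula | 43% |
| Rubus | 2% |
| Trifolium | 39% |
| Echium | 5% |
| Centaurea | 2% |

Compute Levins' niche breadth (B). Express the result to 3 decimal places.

2.910

Convert percentages to proportions (divide by 100).
Σpᵢ² = 0.05² + 0.02² + 0.02² + 0.43² + 0.02² + 0.39² + 0.05² + 0.02² = 0.0025 + 0.0004 + 0.0004 + 0.1849 + 0.0004 + 0.1521 + 0.0025 + 0.0004 = 0.3436
B = 1 / 0.3436 = 2.91036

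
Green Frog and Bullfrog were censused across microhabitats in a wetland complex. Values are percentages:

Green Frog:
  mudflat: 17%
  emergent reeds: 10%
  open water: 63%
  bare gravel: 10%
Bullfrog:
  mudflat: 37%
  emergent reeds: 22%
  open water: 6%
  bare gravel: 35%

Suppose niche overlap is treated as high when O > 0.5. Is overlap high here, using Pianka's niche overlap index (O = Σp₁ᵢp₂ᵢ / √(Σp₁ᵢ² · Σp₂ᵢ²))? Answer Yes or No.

No

Convert percentages to proportions (divide by 100).
Σ p₁ᵢp₂ᵢ = 0.0629 + 0.0220 + 0.0378 + 0.0350 = 0.1577
Σp_1ᵢ² = 0.17² + 0.10² + 0.63² + 0.10² = 0.0289 + 0.0100 + 0.3969 + 0.0100 = 0.4458
Σp_2ᵢ² = 0.37² + 0.22² + 0.06² + 0.35² = 0.1369 + 0.0484 + 0.0036 + 0.1225 = 0.3114
O = 0.1577 / √(0.4458 × 0.3114) = 0.1577 / 0.37259 = 0.4233
O = 0.4233 < 0.5 → No.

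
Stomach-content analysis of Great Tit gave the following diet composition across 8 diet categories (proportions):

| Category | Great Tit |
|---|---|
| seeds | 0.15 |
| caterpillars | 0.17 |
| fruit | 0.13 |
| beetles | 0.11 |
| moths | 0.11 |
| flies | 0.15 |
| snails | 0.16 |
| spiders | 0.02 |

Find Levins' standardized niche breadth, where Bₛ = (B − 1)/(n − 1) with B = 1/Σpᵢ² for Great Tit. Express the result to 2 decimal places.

0.87

Σpᵢ² = 0.15² + 0.17² + 0.13² + 0.11² + 0.11² + 0.15² + 0.16² + 0.02² = 0.0225 + 0.0289 + 0.0169 + 0.0121 + 0.0121 + 0.0225 + 0.0256 + 0.0004 = 0.1410
B = 1 / 0.1410 = 7.0922
Bₛ = (B − 1)/(n − 1) = (7.0922 − 1)/(8 − 1) = 6.0922/7 = 0.8703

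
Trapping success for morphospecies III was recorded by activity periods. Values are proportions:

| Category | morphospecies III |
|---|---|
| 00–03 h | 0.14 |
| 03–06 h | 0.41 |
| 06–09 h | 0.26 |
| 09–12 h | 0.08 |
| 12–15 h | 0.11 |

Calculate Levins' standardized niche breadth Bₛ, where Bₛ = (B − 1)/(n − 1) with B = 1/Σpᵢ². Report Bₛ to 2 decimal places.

Σpᵢ² = 0.14² + 0.41² + 0.26² + 0.08² + 0.11² = 0.0196 + 0.1681 + 0.0676 + 0.0064 + 0.0121 = 0.2738
B = 1 / 0.2738 = 3.6523
Bₛ = (B − 1)/(n − 1) = (3.6523 − 1)/(5 − 1) = 2.6523/4 = 0.6631

0.66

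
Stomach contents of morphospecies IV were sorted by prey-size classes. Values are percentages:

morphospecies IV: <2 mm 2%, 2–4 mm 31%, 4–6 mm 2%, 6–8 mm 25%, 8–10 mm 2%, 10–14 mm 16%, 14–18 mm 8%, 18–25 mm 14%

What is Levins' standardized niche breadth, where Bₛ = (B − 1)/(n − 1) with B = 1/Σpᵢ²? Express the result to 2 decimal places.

Convert percentages to proportions (divide by 100).
Σpᵢ² = 0.02² + 0.31² + 0.02² + 0.25² + 0.02² + 0.16² + 0.08² + 0.14² = 0.0004 + 0.0961 + 0.0004 + 0.0625 + 0.0004 + 0.0256 + 0.0064 + 0.0196 = 0.2114
B = 1 / 0.2114 = 4.7304
Bₛ = (B − 1)/(n − 1) = (4.7304 − 1)/(8 − 1) = 3.7304/7 = 0.5329

0.53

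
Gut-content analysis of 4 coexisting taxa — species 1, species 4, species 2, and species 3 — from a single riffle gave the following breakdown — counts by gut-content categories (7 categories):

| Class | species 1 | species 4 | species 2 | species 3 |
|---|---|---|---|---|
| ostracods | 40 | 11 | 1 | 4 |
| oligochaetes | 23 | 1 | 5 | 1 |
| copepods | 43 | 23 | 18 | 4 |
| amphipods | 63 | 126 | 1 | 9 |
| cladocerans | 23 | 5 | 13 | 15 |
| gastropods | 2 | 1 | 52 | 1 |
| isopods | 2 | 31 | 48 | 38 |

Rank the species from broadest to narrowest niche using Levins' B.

species 1 > species 2 > species 3 > species 4

Proportions for species 1 (n=196): 40/196=0.2041, 23/196=0.1173, 43/196=0.2194, 63/196=0.3214, 23/196=0.1173, 2/196=0.0102, 2/196=0.0102
Proportions for species 4 (n=198): 11/198=0.0556, 1/198=0.0051, 23/198=0.1162, 126/198=0.6364, 5/198=0.0253, 1/198=0.0051, 31/198=0.1566
Proportions for species 2 (n=138): 1/138=0.0072, 5/138=0.0362, 18/138=0.1304, 1/138=0.0072, 13/138=0.0942, 52/138=0.3768, 48/138=0.3478
Proportions for species 3 (n=72): 4/72=0.0556, 1/72=0.0139, 4/72=0.0556, 9/72=0.1250, 15/72=0.2083, 1/72=0.0139, 38/72=0.5278
Σp_1ᵢ² = 0.2041² + 0.1173² + 0.2194² + 0.3214² + 0.1173² + 0.0102² + 0.0102² = 0.041657 + 0.013759 + 0.048136 + 0.103298 + 0.013759 + 0.000104 + 0.000104 = 0.220817
B_1 = 1 / 0.220817 = 4.5286
Σp_4ᵢ² = 0.0556² + 0.0051² + 0.1162² + 0.6364² + 0.0253² + 0.0051² + 0.1566² = 0.003091 + 0.000026 + 0.013502 + 0.405005 + 0.000640 + 0.000026 + 0.024524 = 0.446814
B_4 = 1 / 0.446814 = 2.2381
Σp_2ᵢ² = 0.0072² + 0.0362² + 0.1304² + 0.0072² + 0.0942² + 0.3768² + 0.3478² = 0.000052 + 0.001310 + 0.017004 + 0.000052 + 0.008874 + 0.141978 + 0.120965 = 0.290235
B_2 = 1 / 0.290235 = 3.4455
Σp_3ᵢ² = 0.0556² + 0.0139² + 0.0556² + 0.1250² + 0.2083² + 0.0139² + 0.5278² = 0.003091 + 0.000193 + 0.003091 + 0.015625 + 0.043389 + 0.000193 + 0.278573 = 0.344155
B_3 = 1 / 0.344155 = 2.9057
Ranking by B (broadest → narrowest): species 1 (4.53) > species 2 (3.45) > species 3 (2.91) > species 4 (2.24)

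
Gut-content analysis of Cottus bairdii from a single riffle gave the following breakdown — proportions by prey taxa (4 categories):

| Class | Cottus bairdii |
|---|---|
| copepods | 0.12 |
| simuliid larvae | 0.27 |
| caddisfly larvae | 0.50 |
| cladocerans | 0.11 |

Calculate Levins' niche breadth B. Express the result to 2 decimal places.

Σpᵢ² = 0.12² + 0.27² + 0.50² + 0.11² = 0.0144 + 0.0729 + 0.2500 + 0.0121 = 0.3494
B = 1 / 0.3494 = 2.8620

2.86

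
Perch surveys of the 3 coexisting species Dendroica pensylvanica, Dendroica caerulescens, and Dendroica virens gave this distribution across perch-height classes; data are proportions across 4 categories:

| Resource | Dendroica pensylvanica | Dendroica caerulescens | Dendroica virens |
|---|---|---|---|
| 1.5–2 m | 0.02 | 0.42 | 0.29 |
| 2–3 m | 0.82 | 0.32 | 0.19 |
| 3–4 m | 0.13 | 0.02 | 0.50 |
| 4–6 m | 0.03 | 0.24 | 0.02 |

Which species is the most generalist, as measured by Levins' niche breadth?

Σp_pensᵢ² = 0.02² + 0.82² + 0.13² + 0.03² = 0.0004 + 0.6724 + 0.0169 + 0.0009 = 0.6906
B_pens = 1 / 0.6906 = 1.4480
Σp_caerᵢ² = 0.42² + 0.32² + 0.02² + 0.24² = 0.1764 + 0.1024 + 0.0004 + 0.0576 = 0.3368
B_caer = 1 / 0.3368 = 2.9691
Σp_vireᵢ² = 0.29² + 0.19² + 0.50² + 0.02² = 0.0841 + 0.0361 + 0.2500 + 0.0004 = 0.3706
B_vire = 1 / 0.3706 = 2.6983
Highest B → broadest niche (most generalist): Dendroica caerulescens (B = 2.97).

Dendroica caerulescens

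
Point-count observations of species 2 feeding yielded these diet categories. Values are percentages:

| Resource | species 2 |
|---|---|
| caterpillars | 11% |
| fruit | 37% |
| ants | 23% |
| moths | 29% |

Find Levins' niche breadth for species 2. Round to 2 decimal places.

3.50

Convert percentages to proportions (divide by 100).
Σpᵢ² = 0.11² + 0.37² + 0.23² + 0.29² = 0.0121 + 0.1369 + 0.0529 + 0.0841 = 0.2860
B = 1 / 0.2860 = 3.4965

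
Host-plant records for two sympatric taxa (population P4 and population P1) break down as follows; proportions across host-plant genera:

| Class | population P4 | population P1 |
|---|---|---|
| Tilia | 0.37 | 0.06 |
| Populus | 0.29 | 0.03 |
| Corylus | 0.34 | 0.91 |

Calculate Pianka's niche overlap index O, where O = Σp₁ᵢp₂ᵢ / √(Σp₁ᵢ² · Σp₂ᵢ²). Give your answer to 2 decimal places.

0.64

Σ p₁ᵢp₂ᵢ = 0.0222 + 0.0087 + 0.3094 = 0.3403
Σp_1ᵢ² = 0.37² + 0.29² + 0.34² = 0.1369 + 0.0841 + 0.1156 = 0.3366
Σp_2ᵢ² = 0.06² + 0.03² + 0.91² = 0.0036 + 0.0009 + 0.8281 = 0.8326
O = 0.3403 / √(0.3366 × 0.8326) = 0.3403 / 0.52939 = 0.6428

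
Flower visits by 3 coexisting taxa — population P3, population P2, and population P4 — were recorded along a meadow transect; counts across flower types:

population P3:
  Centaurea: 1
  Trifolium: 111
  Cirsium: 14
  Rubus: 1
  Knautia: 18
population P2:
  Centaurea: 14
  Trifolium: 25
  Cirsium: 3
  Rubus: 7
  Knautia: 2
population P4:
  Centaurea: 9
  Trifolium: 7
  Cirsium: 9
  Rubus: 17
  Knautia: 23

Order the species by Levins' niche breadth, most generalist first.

population P4 > population P2 > population P3

Proportions for population P3 (n=145): 1/145=0.0069, 111/145=0.7655, 14/145=0.0966, 1/145=0.0069, 18/145=0.1241
Proportions for population P2 (n=51): 14/51=0.2745, 25/51=0.4902, 3/51=0.0588, 7/51=0.1373, 2/51=0.0392
Proportions for population P4 (n=65): 9/65=0.1385, 7/65=0.1077, 9/65=0.1385, 17/65=0.2615, 23/65=0.3538
Σp_P3ᵢ² = 0.0069² + 0.7655² + 0.0966² + 0.0069² + 0.1241² = 0.000048 + 0.585990 + 0.009332 + 0.000048 + 0.015401 = 0.610819
B_P3 = 1 / 0.610819 = 1.6371
Σp_P2ᵢ² = 0.2745² + 0.4902² + 0.0588² + 0.1373² + 0.0392² = 0.075350 + 0.240296 + 0.003457 + 0.018851 + 0.001537 = 0.339491
B_P2 = 1 / 0.339491 = 2.9456
Σp_P4ᵢ² = 0.1385² + 0.1077² + 0.1385² + 0.2615² + 0.3538² = 0.019182 + 0.011599 + 0.019182 + 0.068382 + 0.125174 = 0.243519
B_P4 = 1 / 0.243519 = 4.1065
Ranking by B (broadest → narrowest): population P4 (4.11) > population P2 (2.95) > population P3 (1.64)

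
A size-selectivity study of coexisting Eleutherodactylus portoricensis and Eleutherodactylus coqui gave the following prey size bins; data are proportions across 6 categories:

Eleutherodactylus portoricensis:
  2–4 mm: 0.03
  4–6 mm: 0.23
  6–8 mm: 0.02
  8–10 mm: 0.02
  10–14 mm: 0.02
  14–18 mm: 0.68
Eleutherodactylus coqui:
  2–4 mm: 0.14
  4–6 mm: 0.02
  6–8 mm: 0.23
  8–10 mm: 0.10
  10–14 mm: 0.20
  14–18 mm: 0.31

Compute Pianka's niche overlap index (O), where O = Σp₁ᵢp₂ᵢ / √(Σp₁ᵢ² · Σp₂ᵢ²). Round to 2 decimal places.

Σ p₁ᵢp₂ᵢ = 0.0042 + 0.0046 + 0.0046 + 0.0020 + 0.0040 + 0.2108 = 0.2302
Σp_1ᵢ² = 0.03² + 0.23² + 0.02² + 0.02² + 0.02² + 0.68² = 0.0009 + 0.0529 + 0.0004 + 0.0004 + 0.0004 + 0.4624 = 0.5174
Σp_2ᵢ² = 0.14² + 0.02² + 0.23² + 0.10² + 0.20² + 0.31² = 0.0196 + 0.0004 + 0.0529 + 0.0100 + 0.0400 + 0.0961 = 0.2190
O = 0.2302 / √(0.5174 × 0.2190) = 0.2302 / 0.33662 = 0.6839

0.68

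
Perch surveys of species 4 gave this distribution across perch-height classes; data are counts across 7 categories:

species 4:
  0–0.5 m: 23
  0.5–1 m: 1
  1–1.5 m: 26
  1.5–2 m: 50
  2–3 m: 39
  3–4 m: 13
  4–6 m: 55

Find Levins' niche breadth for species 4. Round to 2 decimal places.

Proportions for species 4 (n=207): 23/207=0.1111, 1/207=0.0048, 26/207=0.1256, 50/207=0.2415, 39/207=0.1884, 13/207=0.0628, 55/207=0.2657
Σpᵢ² = 0.1111² + 0.0048² + 0.1256² + 0.2415² + 0.1884² + 0.0628² + 0.2657² = 0.012343 + 0.000023 + 0.015775 + 0.058322 + 0.035495 + 0.003944 + 0.070596 = 0.196498
B = 1 / 0.196498 = 5.0891

5.09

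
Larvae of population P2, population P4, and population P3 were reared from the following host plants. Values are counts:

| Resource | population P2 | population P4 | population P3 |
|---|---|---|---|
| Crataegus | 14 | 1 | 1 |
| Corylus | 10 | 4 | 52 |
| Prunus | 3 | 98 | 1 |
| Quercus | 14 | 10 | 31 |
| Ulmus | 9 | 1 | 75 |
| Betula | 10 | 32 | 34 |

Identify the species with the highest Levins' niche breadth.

Proportions for population P2 (n=60): 14/60=0.2333, 10/60=0.1667, 3/60=0.0500, 14/60=0.2333, 9/60=0.1500, 10/60=0.1667
Proportions for population P4 (n=146): 1/146=0.0068, 4/146=0.0274, 98/146=0.6712, 10/146=0.0685, 1/146=0.0068, 32/146=0.2192
Proportions for population P3 (n=194): 1/194=0.0052, 52/194=0.2680, 1/194=0.0052, 31/194=0.1598, 75/194=0.3866, 34/194=0.1753
Σp_P2ᵢ² = 0.2333² + 0.1667² + 0.0500² + 0.2333² + 0.1500² + 0.1667² = 0.054429 + 0.027789 + 0.002500 + 0.054429 + 0.022500 + 0.027789 = 0.189436
B_P2 = 1 / 0.189436 = 5.2788
Σp_P4ᵢ² = 0.0068² + 0.0274² + 0.6712² + 0.0685² + 0.0068² + 0.2192² = 0.000046 + 0.000751 + 0.450509 + 0.004692 + 0.000046 + 0.048049 = 0.504093
B_P4 = 1 / 0.504093 = 1.9838
Σp_P3ᵢ² = 0.0052² + 0.2680² + 0.0052² + 0.1598² + 0.3866² + 0.1753² = 0.000027 + 0.071824 + 0.000027 + 0.025536 + 0.149460 + 0.030730 = 0.277604
B_P3 = 1 / 0.277604 = 3.6023
Highest B → broadest niche (most generalist): population P2 (B = 5.28).

population P2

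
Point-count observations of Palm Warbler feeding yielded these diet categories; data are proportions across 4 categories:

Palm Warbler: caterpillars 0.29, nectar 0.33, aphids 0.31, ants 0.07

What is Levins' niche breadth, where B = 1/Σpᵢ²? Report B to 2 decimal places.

Σpᵢ² = 0.29² + 0.33² + 0.31² + 0.07² = 0.0841 + 0.1089 + 0.0961 + 0.0049 = 0.2940
B = 1 / 0.2940 = 3.4014

3.40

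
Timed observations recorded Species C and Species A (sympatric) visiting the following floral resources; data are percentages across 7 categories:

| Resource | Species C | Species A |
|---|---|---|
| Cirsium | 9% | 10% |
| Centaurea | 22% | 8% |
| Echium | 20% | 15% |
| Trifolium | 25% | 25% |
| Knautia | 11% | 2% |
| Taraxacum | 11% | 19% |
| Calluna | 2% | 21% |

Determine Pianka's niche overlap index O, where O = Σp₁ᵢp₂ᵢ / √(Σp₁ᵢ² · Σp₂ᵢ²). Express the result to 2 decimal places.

0.80

Convert percentages to proportions (divide by 100).
Σ p₁ᵢp₂ᵢ = 0.0090 + 0.0176 + 0.0300 + 0.0625 + 0.0022 + 0.0209 + 0.0042 = 0.1464
Σp_1ᵢ² = 0.09² + 0.22² + 0.20² + 0.25² + 0.11² + 0.11² + 0.02² = 0.0081 + 0.0484 + 0.0400 + 0.0625 + 0.0121 + 0.0121 + 0.0004 = 0.1836
Σp_2ᵢ² = 0.10² + 0.08² + 0.15² + 0.25² + 0.02² + 0.19² + 0.21² = 0.0100 + 0.0064 + 0.0225 + 0.0625 + 0.0004 + 0.0361 + 0.0441 = 0.1820
O = 0.1464 / √(0.1836 × 0.1820) = 0.1464 / 0.18280 = 0.8009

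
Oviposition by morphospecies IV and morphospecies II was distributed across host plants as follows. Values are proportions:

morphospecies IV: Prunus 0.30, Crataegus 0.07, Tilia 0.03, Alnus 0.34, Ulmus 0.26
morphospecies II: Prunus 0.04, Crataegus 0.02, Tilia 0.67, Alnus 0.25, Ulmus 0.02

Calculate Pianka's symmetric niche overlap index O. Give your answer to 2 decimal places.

0.33

Σ p₁ᵢp₂ᵢ = 0.0120 + 0.0014 + 0.0201 + 0.0850 + 0.0052 = 0.1237
Σp_1ᵢ² = 0.30² + 0.07² + 0.03² + 0.34² + 0.26² = 0.0900 + 0.0049 + 0.0009 + 0.1156 + 0.0676 = 0.2790
Σp_2ᵢ² = 0.04² + 0.02² + 0.67² + 0.25² + 0.02² = 0.0016 + 0.0004 + 0.4489 + 0.0625 + 0.0004 = 0.5138
O = 0.1237 / √(0.2790 × 0.5138) = 0.1237 / 0.37862 = 0.3267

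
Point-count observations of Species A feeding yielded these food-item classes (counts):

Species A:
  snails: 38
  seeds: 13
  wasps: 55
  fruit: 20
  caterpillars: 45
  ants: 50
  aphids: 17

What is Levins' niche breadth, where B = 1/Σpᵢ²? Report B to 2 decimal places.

5.75

Proportions for Species A (n=238): 38/238=0.1597, 13/238=0.0546, 55/238=0.2311, 20/238=0.0840, 45/238=0.1891, 50/238=0.2101, 17/238=0.0714
Σpᵢ² = 0.1597² + 0.0546² + 0.2311² + 0.0840² + 0.1891² + 0.2101² + 0.0714² = 0.025504 + 0.002981 + 0.053407 + 0.007056 + 0.035759 + 0.044142 + 0.005098 = 0.173947
B = 1 / 0.173947 = 5.7489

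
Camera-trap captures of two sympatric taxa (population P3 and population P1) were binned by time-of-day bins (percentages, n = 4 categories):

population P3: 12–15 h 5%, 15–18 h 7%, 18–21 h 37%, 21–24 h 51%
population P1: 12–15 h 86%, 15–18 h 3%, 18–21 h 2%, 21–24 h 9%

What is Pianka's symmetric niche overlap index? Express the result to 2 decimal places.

Convert percentages to proportions (divide by 100).
Σ p₁ᵢp₂ᵢ = 0.0430 + 0.0021 + 0.0074 + 0.0459 = 0.0984
Σp_1ᵢ² = 0.05² + 0.07² + 0.37² + 0.51² = 0.0025 + 0.0049 + 0.1369 + 0.2601 = 0.4044
Σp_2ᵢ² = 0.86² + 0.03² + 0.02² + 0.09² = 0.7396 + 0.0009 + 0.0004 + 0.0081 = 0.7490
O = 0.0984 / √(0.4044 × 0.7490) = 0.0984 / 0.55036 = 0.1788

0.18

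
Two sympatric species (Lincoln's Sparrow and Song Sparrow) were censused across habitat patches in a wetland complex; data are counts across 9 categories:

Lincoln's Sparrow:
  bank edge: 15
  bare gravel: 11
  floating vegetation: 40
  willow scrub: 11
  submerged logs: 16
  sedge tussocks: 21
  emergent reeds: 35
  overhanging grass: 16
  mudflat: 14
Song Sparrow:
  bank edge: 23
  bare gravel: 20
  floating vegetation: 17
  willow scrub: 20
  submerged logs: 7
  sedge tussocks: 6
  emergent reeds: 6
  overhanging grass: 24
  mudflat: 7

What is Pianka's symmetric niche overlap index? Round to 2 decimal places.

Proportions for Lincoln's Sparrow (n=179): 15/179=0.0838, 11/179=0.0615, 40/179=0.2235, 11/179=0.0615, 16/179=0.0894, 21/179=0.1173, 35/179=0.1955, 16/179=0.0894, 14/179=0.0782
Proportions for Song Sparrow (n=130): 23/130=0.1769, 20/130=0.1538, 17/130=0.1308, 20/130=0.1538, 7/130=0.0538, 6/130=0.0462, 6/130=0.0462, 24/130=0.1846, 7/130=0.0538
Σ p₁ᵢp₂ᵢ = 0.014824 + 0.009459 + 0.029234 + 0.009459 + 0.004810 + 0.005419 + 0.009032 + 0.016503 + 0.004207 = 0.102947
Σp_1ᵢ² = 0.0838² + 0.0615² + 0.2235² + 0.0615² + 0.0894² + 0.1173² + 0.1955² + 0.0894² + 0.0782² = 0.007022 + 0.003782 + 0.049952 + 0.003782 + 0.007992 + 0.013759 + 0.038220 + 0.007992 + 0.006115 = 0.138616
Σp_2ᵢ² = 0.1769² + 0.1538² + 0.1308² + 0.1538² + 0.0538² + 0.0462² + 0.0462² + 0.1846² + 0.0538² = 0.031294 + 0.023654 + 0.017109 + 0.023654 + 0.002894 + 0.002134 + 0.002134 + 0.034077 + 0.002894 = 0.139844
O = 0.102947 / √(0.138616 × 0.139844) = 0.102947 / 0.1392286 = 0.7394

0.74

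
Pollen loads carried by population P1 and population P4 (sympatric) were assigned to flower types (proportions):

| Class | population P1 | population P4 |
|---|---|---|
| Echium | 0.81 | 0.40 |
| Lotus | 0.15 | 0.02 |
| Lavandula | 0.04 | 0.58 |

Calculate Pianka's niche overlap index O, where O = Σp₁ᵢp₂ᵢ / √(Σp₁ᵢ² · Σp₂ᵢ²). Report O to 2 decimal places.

Σ p₁ᵢp₂ᵢ = 0.3240 + 0.0030 + 0.0232 = 0.3502
Σp_1ᵢ² = 0.81² + 0.15² + 0.04² = 0.6561 + 0.0225 + 0.0016 = 0.6802
Σp_2ᵢ² = 0.40² + 0.02² + 0.58² = 0.1600 + 0.0004 + 0.3364 = 0.4968
O = 0.3502 / √(0.6802 × 0.4968) = 0.3502 / 0.58131 = 0.6024

0.60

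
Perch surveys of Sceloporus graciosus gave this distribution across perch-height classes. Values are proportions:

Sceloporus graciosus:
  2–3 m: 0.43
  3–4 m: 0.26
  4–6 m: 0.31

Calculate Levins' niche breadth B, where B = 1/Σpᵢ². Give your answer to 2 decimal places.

Σpᵢ² = 0.43² + 0.26² + 0.31² = 0.1849 + 0.0676 + 0.0961 = 0.3486
B = 1 / 0.3486 = 2.8686

2.87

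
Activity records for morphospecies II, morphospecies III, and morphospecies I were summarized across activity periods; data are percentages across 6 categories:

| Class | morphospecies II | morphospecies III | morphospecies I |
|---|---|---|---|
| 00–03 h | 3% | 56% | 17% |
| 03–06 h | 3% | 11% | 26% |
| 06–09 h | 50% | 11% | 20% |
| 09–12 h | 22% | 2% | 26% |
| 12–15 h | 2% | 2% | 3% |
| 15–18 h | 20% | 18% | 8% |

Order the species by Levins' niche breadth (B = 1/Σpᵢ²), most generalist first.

Convert percentages to proportions (divide by 100).
Σp_IIᵢ² = 0.03² + 0.03² + 0.50² + 0.22² + 0.02² + 0.20² = 0.0009 + 0.0009 + 0.2500 + 0.0484 + 0.0004 + 0.0400 = 0.3406
B_II = 1 / 0.3406 = 2.9360
Σp_IIIᵢ² = 0.56² + 0.11² + 0.11² + 0.02² + 0.02² + 0.18² = 0.3136 + 0.0121 + 0.0121 + 0.0004 + 0.0004 + 0.0324 = 0.3710
B_III = 1 / 0.3710 = 2.6954
Σp_Iᵢ² = 0.17² + 0.26² + 0.20² + 0.26² + 0.03² + 0.08² = 0.0289 + 0.0676 + 0.0400 + 0.0676 + 0.0009 + 0.0064 = 0.2114
B_I = 1 / 0.2114 = 4.7304
Ranking by B (broadest → narrowest): morphospecies I (4.73) > morphospecies II (2.94) > morphospecies III (2.70)

morphospecies I > morphospecies II > morphospecies III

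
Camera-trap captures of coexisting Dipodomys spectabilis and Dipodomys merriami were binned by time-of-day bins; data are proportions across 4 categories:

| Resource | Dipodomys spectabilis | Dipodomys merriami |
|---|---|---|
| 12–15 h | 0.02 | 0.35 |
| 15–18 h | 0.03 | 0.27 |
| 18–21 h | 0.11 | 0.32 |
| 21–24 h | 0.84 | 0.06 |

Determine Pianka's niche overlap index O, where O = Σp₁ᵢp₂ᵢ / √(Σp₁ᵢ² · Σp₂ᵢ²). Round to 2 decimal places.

Σ p₁ᵢp₂ᵢ = 0.0070 + 0.0081 + 0.0352 + 0.0504 = 0.1007
Σp_1ᵢ² = 0.02² + 0.03² + 0.11² + 0.84² = 0.0004 + 0.0009 + 0.0121 + 0.7056 = 0.7190
Σp_2ᵢ² = 0.35² + 0.27² + 0.32² + 0.06² = 0.1225 + 0.0729 + 0.1024 + 0.0036 = 0.3014
O = 0.1007 / √(0.7190 × 0.3014) = 0.1007 / 0.46552 = 0.2163

0.22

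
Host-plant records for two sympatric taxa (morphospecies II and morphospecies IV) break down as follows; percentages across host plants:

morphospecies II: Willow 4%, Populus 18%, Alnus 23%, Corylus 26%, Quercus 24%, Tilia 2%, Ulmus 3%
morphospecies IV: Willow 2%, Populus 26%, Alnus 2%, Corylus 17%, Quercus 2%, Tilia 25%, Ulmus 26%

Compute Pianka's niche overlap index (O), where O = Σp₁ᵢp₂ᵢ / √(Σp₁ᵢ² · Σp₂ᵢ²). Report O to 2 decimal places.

Convert percentages to proportions (divide by 100).
Σ p₁ᵢp₂ᵢ = 0.0008 + 0.0468 + 0.0046 + 0.0442 + 0.0048 + 0.0050 + 0.0078 = 0.1140
Σp_1ᵢ² = 0.04² + 0.18² + 0.23² + 0.26² + 0.24² + 0.02² + 0.03² = 0.0016 + 0.0324 + 0.0529 + 0.0676 + 0.0576 + 0.0004 + 0.0009 = 0.2134
Σp_2ᵢ² = 0.02² + 0.26² + 0.02² + 0.17² + 0.02² + 0.25² + 0.26² = 0.0004 + 0.0676 + 0.0004 + 0.0289 + 0.0004 + 0.0625 + 0.0676 = 0.2278
O = 0.1140 / √(0.2134 × 0.2278) = 0.1140 / 0.22048 = 0.5171

0.52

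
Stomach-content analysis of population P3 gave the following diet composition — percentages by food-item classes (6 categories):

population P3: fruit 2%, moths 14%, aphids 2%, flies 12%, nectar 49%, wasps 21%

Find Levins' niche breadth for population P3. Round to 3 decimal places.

3.135

Convert percentages to proportions (divide by 100).
Σpᵢ² = 0.02² + 0.14² + 0.02² + 0.12² + 0.49² + 0.21² = 0.0004 + 0.0196 + 0.0004 + 0.0144 + 0.2401 + 0.0441 = 0.3190
B = 1 / 0.3190 = 3.13480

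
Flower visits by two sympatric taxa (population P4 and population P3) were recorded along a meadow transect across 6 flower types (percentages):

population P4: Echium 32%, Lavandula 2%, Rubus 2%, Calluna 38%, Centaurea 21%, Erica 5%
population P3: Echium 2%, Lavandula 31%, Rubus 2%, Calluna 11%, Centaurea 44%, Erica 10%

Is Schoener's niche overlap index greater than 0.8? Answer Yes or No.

No

Convert percentages to proportions (divide by 100).
Σ|p₁ᵢ − p₂ᵢ| = 0.30 + 0.29 + 0.00 + 0.27 + 0.23 + 0.05 = 1.14
D = 1 − ½ × 1.14 = 1 − 0.570 = 0.4300
D = 0.4300 < 0.8 → No.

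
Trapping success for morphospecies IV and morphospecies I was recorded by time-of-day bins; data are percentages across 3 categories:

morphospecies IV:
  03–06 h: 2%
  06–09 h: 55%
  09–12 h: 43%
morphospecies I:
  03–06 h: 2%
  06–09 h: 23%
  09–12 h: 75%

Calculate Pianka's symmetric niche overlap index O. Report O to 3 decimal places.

0.820

Convert percentages to proportions (divide by 100).
Σ p₁ᵢp₂ᵢ = 0.0004 + 0.1265 + 0.3225 = 0.4494
Σp_1ᵢ² = 0.02² + 0.55² + 0.43² = 0.0004 + 0.3025 + 0.1849 = 0.4878
Σp_2ᵢ² = 0.02² + 0.23² + 0.75² = 0.0004 + 0.0529 + 0.5625 = 0.6158
O = 0.4494 / √(0.4878 × 0.6158) = 0.4494 / 0.548076 = 0.81996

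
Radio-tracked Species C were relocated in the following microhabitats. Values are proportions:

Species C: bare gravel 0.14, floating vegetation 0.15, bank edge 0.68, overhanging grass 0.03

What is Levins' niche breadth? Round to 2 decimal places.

1.98

Σpᵢ² = 0.14² + 0.15² + 0.68² + 0.03² = 0.0196 + 0.0225 + 0.4624 + 0.0009 = 0.5054
B = 1 / 0.5054 = 1.9786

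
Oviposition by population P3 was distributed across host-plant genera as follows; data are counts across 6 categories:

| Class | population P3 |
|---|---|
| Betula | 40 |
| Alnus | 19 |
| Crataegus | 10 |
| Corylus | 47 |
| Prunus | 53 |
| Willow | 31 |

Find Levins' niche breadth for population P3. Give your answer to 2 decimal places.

4.98

Proportions for population P3 (n=200): 40/200=0.2000, 19/200=0.0950, 10/200=0.0500, 47/200=0.2350, 53/200=0.2650, 31/200=0.1550
Σpᵢ² = 0.2000² + 0.0950² + 0.0500² + 0.2350² + 0.2650² + 0.1550² = 0.040000 + 0.009025 + 0.002500 + 0.055225 + 0.070225 + 0.024025 = 0.201000
B = 1 / 0.201000 = 4.9751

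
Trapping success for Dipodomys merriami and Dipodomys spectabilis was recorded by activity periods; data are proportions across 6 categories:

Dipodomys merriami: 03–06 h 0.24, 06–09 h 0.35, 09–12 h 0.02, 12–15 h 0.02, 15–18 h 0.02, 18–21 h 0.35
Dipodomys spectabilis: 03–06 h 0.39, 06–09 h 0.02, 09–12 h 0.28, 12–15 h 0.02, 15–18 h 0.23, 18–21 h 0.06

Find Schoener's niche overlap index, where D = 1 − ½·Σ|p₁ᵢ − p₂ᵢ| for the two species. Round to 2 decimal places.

Σ|p₁ᵢ − p₂ᵢ| = 0.15 + 0.33 + 0.26 + 0.00 + 0.21 + 0.29 = 1.24
D = 1 − ½ × 1.24 = 1 − 0.620 = 0.3800

0.38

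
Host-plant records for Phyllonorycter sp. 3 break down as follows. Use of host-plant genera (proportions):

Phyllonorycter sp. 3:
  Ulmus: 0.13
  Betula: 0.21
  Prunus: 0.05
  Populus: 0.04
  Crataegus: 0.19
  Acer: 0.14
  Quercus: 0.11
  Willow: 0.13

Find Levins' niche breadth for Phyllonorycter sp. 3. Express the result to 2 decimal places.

6.68

Σpᵢ² = 0.13² + 0.21² + 0.05² + 0.04² + 0.19² + 0.14² + 0.11² + 0.13² = 0.0169 + 0.0441 + 0.0025 + 0.0016 + 0.0361 + 0.0196 + 0.0121 + 0.0169 = 0.1498
B = 1 / 0.1498 = 6.6756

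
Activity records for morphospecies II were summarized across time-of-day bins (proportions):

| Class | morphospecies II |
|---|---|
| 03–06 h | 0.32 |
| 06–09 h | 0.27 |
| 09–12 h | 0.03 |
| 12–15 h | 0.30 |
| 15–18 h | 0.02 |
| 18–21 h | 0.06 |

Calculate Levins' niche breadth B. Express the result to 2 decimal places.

Σpᵢ² = 0.32² + 0.27² + 0.03² + 0.30² + 0.02² + 0.06² = 0.1024 + 0.0729 + 0.0009 + 0.0900 + 0.0004 + 0.0036 = 0.2702
B = 1 / 0.2702 = 3.7010

3.70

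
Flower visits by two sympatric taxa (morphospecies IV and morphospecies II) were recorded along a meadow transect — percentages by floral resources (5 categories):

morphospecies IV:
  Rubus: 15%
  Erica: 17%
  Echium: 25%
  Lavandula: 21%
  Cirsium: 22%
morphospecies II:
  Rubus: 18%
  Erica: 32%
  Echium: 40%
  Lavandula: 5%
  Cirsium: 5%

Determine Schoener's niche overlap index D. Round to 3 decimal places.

Convert percentages to proportions (divide by 100).
Σ|p₁ᵢ − p₂ᵢ| = 0.03 + 0.15 + 0.15 + 0.16 + 0.17 = 0.66
D = 1 − ½ × 0.66 = 1 − 0.330 = 0.67000

0.670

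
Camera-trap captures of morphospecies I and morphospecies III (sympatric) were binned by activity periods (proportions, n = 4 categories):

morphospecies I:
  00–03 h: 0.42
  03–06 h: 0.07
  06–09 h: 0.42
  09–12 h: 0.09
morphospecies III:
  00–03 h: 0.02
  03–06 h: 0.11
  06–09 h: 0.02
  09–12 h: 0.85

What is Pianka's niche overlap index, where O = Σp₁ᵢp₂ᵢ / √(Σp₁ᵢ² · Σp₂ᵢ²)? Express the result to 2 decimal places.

0.19

Σ p₁ᵢp₂ᵢ = 0.0084 + 0.0077 + 0.0084 + 0.0765 = 0.1010
Σp_1ᵢ² = 0.42² + 0.07² + 0.42² + 0.09² = 0.1764 + 0.0049 + 0.1764 + 0.0081 = 0.3658
Σp_2ᵢ² = 0.02² + 0.11² + 0.02² + 0.85² = 0.0004 + 0.0121 + 0.0004 + 0.7225 = 0.7354
O = 0.1010 / √(0.3658 × 0.7354) = 0.1010 / 0.51866 = 0.1947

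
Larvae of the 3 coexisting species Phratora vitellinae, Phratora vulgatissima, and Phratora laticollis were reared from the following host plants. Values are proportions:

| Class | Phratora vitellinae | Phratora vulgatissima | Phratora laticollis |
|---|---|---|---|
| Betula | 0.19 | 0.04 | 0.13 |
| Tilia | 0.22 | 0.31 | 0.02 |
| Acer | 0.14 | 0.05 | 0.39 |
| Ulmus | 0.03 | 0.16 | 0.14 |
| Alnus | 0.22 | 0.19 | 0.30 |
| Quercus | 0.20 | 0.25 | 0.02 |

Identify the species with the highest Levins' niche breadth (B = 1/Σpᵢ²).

Σp_viteᵢ² = 0.19² + 0.22² + 0.14² + 0.03² + 0.22² + 0.20² = 0.0361 + 0.0484 + 0.0196 + 0.0009 + 0.0484 + 0.0400 = 0.1934
B_vite = 1 / 0.1934 = 5.1706
Σp_vulgᵢ² = 0.04² + 0.31² + 0.05² + 0.16² + 0.19² + 0.25² = 0.0016 + 0.0961 + 0.0025 + 0.0256 + 0.0361 + 0.0625 = 0.2244
B_vulg = 1 / 0.2244 = 4.4563
Σp_latiᵢ² = 0.13² + 0.02² + 0.39² + 0.14² + 0.30² + 0.02² = 0.0169 + 0.0004 + 0.1521 + 0.0196 + 0.0900 + 0.0004 = 0.2794
B_lati = 1 / 0.2794 = 3.5791
Highest B → broadest niche (most generalist): Phratora vitellinae (B = 5.17).

Phratora vitellinae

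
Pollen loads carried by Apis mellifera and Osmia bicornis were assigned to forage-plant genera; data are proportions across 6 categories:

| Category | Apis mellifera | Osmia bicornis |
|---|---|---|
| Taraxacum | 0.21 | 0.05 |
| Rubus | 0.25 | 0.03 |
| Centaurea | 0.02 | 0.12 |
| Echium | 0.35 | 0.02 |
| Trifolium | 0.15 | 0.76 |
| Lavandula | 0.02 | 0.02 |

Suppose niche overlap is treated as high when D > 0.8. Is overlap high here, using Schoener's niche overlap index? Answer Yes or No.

Σ|p₁ᵢ − p₂ᵢ| = 0.16 + 0.22 + 0.10 + 0.33 + 0.61 + 0.00 = 1.42
D = 1 − ½ × 1.42 = 1 − 0.710 = 0.2900
D = 0.2900 < 0.8 → No.

No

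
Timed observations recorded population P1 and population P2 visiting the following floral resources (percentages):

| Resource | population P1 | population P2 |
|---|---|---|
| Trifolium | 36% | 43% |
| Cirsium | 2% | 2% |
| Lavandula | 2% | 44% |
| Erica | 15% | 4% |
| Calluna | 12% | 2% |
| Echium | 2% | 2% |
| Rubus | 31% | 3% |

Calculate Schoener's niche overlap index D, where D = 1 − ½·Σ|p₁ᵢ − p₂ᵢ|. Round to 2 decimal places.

Convert percentages to proportions (divide by 100).
Σ|p₁ᵢ − p₂ᵢ| = 0.07 + 0.00 + 0.42 + 0.11 + 0.10 + 0.00 + 0.28 = 0.98
D = 1 − ½ × 0.98 = 1 − 0.490 = 0.5100

0.51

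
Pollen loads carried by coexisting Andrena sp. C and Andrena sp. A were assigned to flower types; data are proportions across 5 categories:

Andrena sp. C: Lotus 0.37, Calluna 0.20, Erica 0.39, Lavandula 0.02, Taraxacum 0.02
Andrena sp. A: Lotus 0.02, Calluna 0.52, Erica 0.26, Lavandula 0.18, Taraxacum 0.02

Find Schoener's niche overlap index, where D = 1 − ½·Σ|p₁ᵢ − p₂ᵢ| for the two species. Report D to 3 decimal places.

Σ|p₁ᵢ − p₂ᵢ| = 0.35 + 0.32 + 0.13 + 0.16 + 0.00 = 0.96
D = 1 − ½ × 0.96 = 1 − 0.480 = 0.52000

0.520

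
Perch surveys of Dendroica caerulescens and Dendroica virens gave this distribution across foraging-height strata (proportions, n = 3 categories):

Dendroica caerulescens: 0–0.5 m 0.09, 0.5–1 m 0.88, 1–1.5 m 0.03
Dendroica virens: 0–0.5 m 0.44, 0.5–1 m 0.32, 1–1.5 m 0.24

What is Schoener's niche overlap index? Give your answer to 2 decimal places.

0.44

Σ|p₁ᵢ − p₂ᵢ| = 0.35 + 0.56 + 0.21 = 1.12
D = 1 − ½ × 1.12 = 1 − 0.560 = 0.4400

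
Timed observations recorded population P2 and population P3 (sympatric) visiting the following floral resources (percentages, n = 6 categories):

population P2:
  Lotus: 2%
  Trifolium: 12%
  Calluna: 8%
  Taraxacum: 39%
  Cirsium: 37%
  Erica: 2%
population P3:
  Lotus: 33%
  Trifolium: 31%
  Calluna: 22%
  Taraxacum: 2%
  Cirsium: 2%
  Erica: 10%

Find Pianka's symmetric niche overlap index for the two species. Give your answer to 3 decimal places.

Convert percentages to proportions (divide by 100).
Σ p₁ᵢp₂ᵢ = 0.0066 + 0.0372 + 0.0176 + 0.0078 + 0.0074 + 0.0020 = 0.0786
Σp_1ᵢ² = 0.02² + 0.12² + 0.08² + 0.39² + 0.37² + 0.02² = 0.0004 + 0.0144 + 0.0064 + 0.1521 + 0.1369 + 0.0004 = 0.3106
Σp_2ᵢ² = 0.33² + 0.31² + 0.22² + 0.02² + 0.02² + 0.10² = 0.1089 + 0.0961 + 0.0484 + 0.0004 + 0.0004 + 0.0100 = 0.2642
O = 0.0786 / √(0.3106 × 0.2642) = 0.0786 / 0.286462 = 0.27438

0.274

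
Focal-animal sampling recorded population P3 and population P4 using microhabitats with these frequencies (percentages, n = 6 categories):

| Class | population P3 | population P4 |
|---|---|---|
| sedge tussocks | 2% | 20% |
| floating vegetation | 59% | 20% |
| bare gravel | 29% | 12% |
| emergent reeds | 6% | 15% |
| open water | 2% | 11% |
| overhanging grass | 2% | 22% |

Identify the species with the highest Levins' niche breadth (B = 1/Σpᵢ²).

population P4

Convert percentages to proportions (divide by 100).
Σp_P3ᵢ² = 0.02² + 0.59² + 0.29² + 0.06² + 0.02² + 0.02² = 0.0004 + 0.3481 + 0.0841 + 0.0036 + 0.0004 + 0.0004 = 0.4370
B_P3 = 1 / 0.4370 = 2.2883
Σp_P4ᵢ² = 0.20² + 0.20² + 0.12² + 0.15² + 0.11² + 0.22² = 0.0400 + 0.0400 + 0.0144 + 0.0225 + 0.0121 + 0.0484 = 0.1774
B_P4 = 1 / 0.1774 = 5.6370
Highest B → broadest niche (most generalist): population P4 (B = 5.64).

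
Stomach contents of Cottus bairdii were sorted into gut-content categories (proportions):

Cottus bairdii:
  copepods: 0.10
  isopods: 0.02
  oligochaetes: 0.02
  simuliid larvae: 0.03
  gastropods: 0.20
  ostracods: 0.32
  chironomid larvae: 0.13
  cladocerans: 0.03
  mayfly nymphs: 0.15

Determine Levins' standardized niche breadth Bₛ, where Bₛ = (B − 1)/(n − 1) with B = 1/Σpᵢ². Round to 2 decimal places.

0.52

Σpᵢ² = 0.10² + 0.02² + 0.02² + 0.03² + 0.20² + 0.32² + 0.13² + 0.03² + 0.15² = 0.0100 + 0.0004 + 0.0004 + 0.0009 + 0.0400 + 0.1024 + 0.0169 + 0.0009 + 0.0225 = 0.1944
B = 1 / 0.1944 = 5.1440
Bₛ = (B − 1)/(n − 1) = (5.1440 − 1)/(9 − 1) = 4.1440/8 = 0.5180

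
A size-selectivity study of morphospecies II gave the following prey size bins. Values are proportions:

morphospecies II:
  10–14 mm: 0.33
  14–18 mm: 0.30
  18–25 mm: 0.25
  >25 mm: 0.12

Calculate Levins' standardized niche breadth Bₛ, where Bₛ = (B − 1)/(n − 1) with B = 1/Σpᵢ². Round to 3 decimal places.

Σpᵢ² = 0.33² + 0.30² + 0.25² + 0.12² = 0.1089 + 0.0900 + 0.0625 + 0.0144 = 0.2758
B = 1 / 0.2758 = 3.62582
Bₛ = (B − 1)/(n − 1) = (3.62582 − 1)/(4 − 1) = 2.62582/3 = 0.87527

0.875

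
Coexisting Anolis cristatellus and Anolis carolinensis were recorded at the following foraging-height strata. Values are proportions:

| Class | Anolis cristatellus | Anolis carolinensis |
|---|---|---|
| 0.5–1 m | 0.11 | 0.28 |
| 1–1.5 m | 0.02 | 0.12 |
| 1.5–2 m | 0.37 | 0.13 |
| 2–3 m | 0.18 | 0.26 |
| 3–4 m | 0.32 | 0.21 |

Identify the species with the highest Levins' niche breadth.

Anolis carolinensis

Σp_crisᵢ² = 0.11² + 0.02² + 0.37² + 0.18² + 0.32² = 0.0121 + 0.0004 + 0.1369 + 0.0324 + 0.1024 = 0.2842
B_cris = 1 / 0.2842 = 3.5186
Σp_caroᵢ² = 0.28² + 0.12² + 0.13² + 0.26² + 0.21² = 0.0784 + 0.0144 + 0.0169 + 0.0676 + 0.0441 = 0.2214
B_caro = 1 / 0.2214 = 4.5167
Highest B → broadest niche (most generalist): Anolis carolinensis (B = 4.52).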